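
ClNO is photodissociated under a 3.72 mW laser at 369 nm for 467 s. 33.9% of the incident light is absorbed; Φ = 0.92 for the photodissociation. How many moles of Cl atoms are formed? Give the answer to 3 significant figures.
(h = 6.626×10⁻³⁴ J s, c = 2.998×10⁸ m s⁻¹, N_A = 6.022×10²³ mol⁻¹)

Photon energy at 369 nm: hc/λ = (6.626×10⁻³⁴)(2.998×10⁸)/(369×10⁻⁹) = 5.383×10⁻¹⁹ J.
Energy delivered: (3.72 mW)(467 s) = 1.737 J.
Photons incident: 1.737 / 5.383×10⁻¹⁹ = 3.227×10¹⁸, i.e. 3.227×10¹⁸/6.022×10²³ = 5.359×10⁻⁶ mol.
Photons absorbed: 0.339 × 5.359×10⁻⁶ = 1.817×10⁻⁶ mol.
Product: Φ × n_abs = 0.92 × 1.817×10⁻⁶ = 1.672×10⁻⁶ mol.

1.67×10⁻⁶ mol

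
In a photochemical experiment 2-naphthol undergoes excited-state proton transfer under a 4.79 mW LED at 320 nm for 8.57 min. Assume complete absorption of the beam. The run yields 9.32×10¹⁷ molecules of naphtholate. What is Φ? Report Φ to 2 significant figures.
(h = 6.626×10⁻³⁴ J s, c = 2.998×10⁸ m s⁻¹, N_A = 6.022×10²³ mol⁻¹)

Φ = 0.23

Product: 9.32×10¹⁷ / 6.022×10²³ = 1.548×10⁻⁶ mol.
Photon energy at 320 nm: hc/λ = (6.626×10⁻³⁴)(2.998×10⁸)/(320×10⁻⁹) = 6.208×10⁻¹⁹ J.
Energy delivered: (4.79 mW)(514.2 s) = 2.463 J.
Photons incident: 2.463 / 6.208×10⁻¹⁹ = 3.967×10¹⁸, i.e. 3.967×10¹⁸/6.022×10²³ = 6.588×10⁻⁶ mol.
Φ = 1.548×10⁻⁶ mol / 6.588×10⁻⁶ mol photons = 0.23.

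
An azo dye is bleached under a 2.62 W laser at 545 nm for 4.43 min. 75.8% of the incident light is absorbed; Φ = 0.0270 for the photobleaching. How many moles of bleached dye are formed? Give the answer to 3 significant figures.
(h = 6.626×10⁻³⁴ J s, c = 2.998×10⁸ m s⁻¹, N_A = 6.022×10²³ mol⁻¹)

6.49×10⁻⁵ mol

Photon energy at 545 nm: hc/λ = (6.626×10⁻³⁴)(2.998×10⁸)/(545×10⁻⁹) = 3.645×10⁻¹⁹ J.
Energy delivered: (2.62 W)(265.8 s) = 696.4 J.
Photons incident: 696.4 / 3.645×10⁻¹⁹ = 1.911×10²¹, i.e. 1.911×10²¹/6.022×10²³ = 0.003173 mol.
Photons absorbed: 0.758 × 0.003173 = 0.002405 mol.
Product: Φ × n_abs = 0.0270 × 0.002405 = 6.494×10⁻⁵ mol.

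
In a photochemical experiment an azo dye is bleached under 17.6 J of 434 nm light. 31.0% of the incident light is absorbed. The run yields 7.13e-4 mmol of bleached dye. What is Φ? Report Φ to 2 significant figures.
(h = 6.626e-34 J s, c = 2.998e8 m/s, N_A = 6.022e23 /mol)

Product: 7.13e-4 mmol = 7.13e-7 mol.
Photon energy at 434 nm: hc/λ = (6.626e-34)(2.998e8)/(434e-9) = 4.577e-19 J.
Photons incident: 17.6 / 4.577e-19 = 3.845e19, i.e. 3.845e19/6.022e23 = 6.385e-5 mol.
Photons absorbed: 0.310 × 6.385e-5 = 1.979e-5 mol.
Φ = 7.13e-7 mol / 1.979e-5 mol photons = 0.036.

Φ = 0.036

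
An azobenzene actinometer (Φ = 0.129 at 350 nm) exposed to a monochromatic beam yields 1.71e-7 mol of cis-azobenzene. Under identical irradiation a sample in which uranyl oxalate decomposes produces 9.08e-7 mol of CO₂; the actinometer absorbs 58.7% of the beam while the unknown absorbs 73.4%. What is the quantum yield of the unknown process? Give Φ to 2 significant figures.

Photons absorbed by the actinometer: 1.71e-7 / 0.129 = 1.326e-6 mol.
Incident flux: 1.326e-6 / 0.587 = 2.259e-6 einstein.
Absorbed by unknown: 0.734 × 2.259e-6 = 1.658e-6 mol.
Φ(unknown) = 9.08e-7 / 1.658e-6 = 0.55.

Φ = 0.55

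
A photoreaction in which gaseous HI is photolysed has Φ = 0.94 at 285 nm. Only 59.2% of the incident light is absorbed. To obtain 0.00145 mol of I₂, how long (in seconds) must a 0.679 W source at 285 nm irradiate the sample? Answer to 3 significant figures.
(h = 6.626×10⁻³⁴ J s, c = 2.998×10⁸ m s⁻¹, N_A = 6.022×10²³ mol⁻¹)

Photons that must be absorbed: 0.00145 / 0.94 = 0.001543 mol.
Incident photons needed: 0.001543 / 0.592 = 0.002606 mol.
Photon energy: hc/λ = 6.970×10⁻¹⁹ J; per mole, 4.197×10⁵ J mol⁻¹.
Energy required: 0.002606 × 4.197×10⁵ = 1094 J.
Time: 1094 J / 0.679 W = 1610 s.

t ≈ 1610 s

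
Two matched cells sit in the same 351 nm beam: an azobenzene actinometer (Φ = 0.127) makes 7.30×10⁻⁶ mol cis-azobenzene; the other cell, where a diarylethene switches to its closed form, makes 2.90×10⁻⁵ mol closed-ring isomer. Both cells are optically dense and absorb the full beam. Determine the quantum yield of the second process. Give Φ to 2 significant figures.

Photons absorbed by the actinometer: 7.30×10⁻⁶ / 0.127 = 5.748×10⁻⁵ mol.
Φ(unknown) = 2.90×10⁻⁵ / 5.748×10⁻⁵ = 0.50.

Φ = 0.50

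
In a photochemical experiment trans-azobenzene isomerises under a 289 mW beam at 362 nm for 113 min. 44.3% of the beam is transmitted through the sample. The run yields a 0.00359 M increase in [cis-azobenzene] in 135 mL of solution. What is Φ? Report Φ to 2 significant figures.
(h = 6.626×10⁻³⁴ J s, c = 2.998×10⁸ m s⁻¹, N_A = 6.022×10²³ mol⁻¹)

Product: (0.00359 M)(0.135 L) = 4.847×10⁻⁴ mol.
Photon energy at 362 nm: hc/λ = (6.626×10⁻³⁴)(2.998×10⁸)/(362×10⁻⁹) = 5.487×10⁻¹⁹ J.
Energy delivered: (289 mW)(6780 s) = 1959 J.
Photons incident: 1959 / 5.487×10⁻¹⁹ = 3.570×10²¹, i.e. 3.570×10²¹/6.022×10²³ = 0.005928 mol.
Fraction absorbed: 1 − 44.3/100 = 0.5570.
Photons absorbed: 0.5570 × 0.005928 = 0.003302 mol.
Φ = 4.847×10⁻⁴ mol / 0.003302 mol photons = 0.15.

Φ = 0.15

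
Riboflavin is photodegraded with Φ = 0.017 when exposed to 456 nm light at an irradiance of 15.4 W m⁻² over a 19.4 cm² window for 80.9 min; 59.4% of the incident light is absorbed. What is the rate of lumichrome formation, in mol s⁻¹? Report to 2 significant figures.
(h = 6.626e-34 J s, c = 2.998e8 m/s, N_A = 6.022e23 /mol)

Photon energy at 456 nm: hc/λ = (6.626e-34)(2.998e8)/(456e-9) = 4.356e-19 J.
Energy delivered: (15.4 W m⁻²)(19.4e-4 m²)(4854 s) = 145.0 J.
Photons incident: 145.0 / 4.356e-19 = 3.329e20, i.e. 3.329e20/6.022e23 = 5.528e-4 mol.
Photons absorbed: 0.594 × 5.528e-4 = 3.284e-4 mol.
Product formed: 0.017 × 3.284e-4 = 5.583e-6 mol.
Rate: 5.583e-6 / 4854 s = 1.2e-9 mol s⁻¹.

1.2e-9 mol s⁻¹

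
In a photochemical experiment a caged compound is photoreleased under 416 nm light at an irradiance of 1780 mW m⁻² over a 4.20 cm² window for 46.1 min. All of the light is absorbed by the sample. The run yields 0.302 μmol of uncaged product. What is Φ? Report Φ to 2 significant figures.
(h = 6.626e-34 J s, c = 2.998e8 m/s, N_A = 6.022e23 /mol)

Product: 0.302 μmol = 3.02e-7 mol.
Photon energy at 416 nm: hc/λ = (6.626e-34)(2.998e8)/(416e-9) = 4.775e-19 J.
Energy delivered: (1780 mW m⁻²)(4.20e-4 m²)(2766 s) = 2.068 J.
Photons incident: 2.068 / 4.775e-19 = 4.331e18, i.e. 4.331e18/6.022e23 = 7.192e-6 mol.
Φ = 3.02e-7 mol / 7.192e-6 mol photons = 0.042.

Φ = 0.042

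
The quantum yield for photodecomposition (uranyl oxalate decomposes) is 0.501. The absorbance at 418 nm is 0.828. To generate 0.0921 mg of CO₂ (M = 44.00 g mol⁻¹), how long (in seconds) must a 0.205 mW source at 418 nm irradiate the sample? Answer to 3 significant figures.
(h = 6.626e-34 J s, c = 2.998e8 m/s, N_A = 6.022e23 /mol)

Product: 0.0921 mg / 44.00 g mol⁻¹ = 2.093e-6 mol.
Photons that must be absorbed: 2.093e-6 / 0.501 = 4.178e-6 mol.
Fraction absorbed: 1 − 10^(−0.828) = 0.8514.
Incident photons needed: 4.178e-6 / 0.8514 = 4.907e-6 mol.
Photon energy: hc/λ = 4.752e-19 J; per mole, 2.862e5 J mol⁻¹.
Energy required: 4.907e-6 × 2.862e5 = 1.404 J.
Time: 1.404 J / 0.000205 W = 6850 s.

t ≈ 6850 s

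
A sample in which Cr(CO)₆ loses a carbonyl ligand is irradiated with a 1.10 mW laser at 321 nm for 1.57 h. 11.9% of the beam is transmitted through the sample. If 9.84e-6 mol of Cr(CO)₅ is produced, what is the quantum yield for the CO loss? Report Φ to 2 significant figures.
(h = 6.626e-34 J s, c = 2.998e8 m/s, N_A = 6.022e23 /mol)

Φ = 0.67

Photon energy at 321 nm: hc/λ = (6.626e-34)(2.998e8)/(321e-9) = 6.188e-19 J.
Energy delivered: (1.10 mW)(5652 s) = 6.217 J.
Photons incident: 6.217 / 6.188e-19 = 1.005e19, i.e. 1.005e19/6.022e23 = 1.669e-5 mol.
Fraction absorbed: 1 − 11.9/100 = 0.8810.
Photons absorbed: 0.8810 × 1.669e-5 = 1.470e-5 mol.
Φ = 9.84e-6 mol / 1.470e-5 mol photons = 0.67.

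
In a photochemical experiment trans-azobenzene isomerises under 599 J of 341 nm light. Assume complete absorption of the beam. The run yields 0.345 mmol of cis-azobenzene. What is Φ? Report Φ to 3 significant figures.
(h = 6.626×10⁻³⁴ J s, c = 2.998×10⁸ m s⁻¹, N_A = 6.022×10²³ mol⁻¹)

Φ = 0.202

Product: 0.345 mmol = 3.45×10⁻⁴ mol.
Photon energy at 341 nm: hc/λ = (6.626×10⁻³⁴)(2.998×10⁸)/(341×10⁻⁹) = 5.825×10⁻¹⁹ J.
Photons incident: 599 / 5.825×10⁻¹⁹ = 1.028×10²¹, i.e. 1.028×10²¹/6.022×10²³ = 0.001707 mol.
Φ = 3.45×10⁻⁴ mol / 0.001707 mol photons = 0.202.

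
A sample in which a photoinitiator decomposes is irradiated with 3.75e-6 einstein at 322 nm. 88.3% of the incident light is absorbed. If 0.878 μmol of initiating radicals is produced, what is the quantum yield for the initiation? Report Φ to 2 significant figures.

Φ = 0.27

Product: 0.878 μmol = 8.78e-7 mol.
Photons absorbed: 0.883 × 3.75e-6 = 3.311e-6 mol.
Φ = 8.78e-7 mol / 3.311e-6 mol photons = 0.27.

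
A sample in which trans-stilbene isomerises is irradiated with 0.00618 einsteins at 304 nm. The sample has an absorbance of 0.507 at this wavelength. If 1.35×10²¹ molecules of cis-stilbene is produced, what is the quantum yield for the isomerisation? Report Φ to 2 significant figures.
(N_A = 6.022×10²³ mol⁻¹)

Product: 1.35×10²¹ / 6.022×10²³ = 0.002242 mol.
Fraction absorbed: 1 − 10^(−0.507) = 0.6888.
Photons absorbed: 0.6888 × 0.00618 = 0.004257 mol.
Φ = 0.002242 mol / 0.004257 mol photons = 0.53.

Φ = 0.53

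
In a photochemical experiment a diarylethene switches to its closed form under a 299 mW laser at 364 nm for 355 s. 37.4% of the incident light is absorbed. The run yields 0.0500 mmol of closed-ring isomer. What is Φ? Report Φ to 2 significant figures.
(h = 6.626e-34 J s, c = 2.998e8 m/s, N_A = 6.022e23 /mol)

Product: 0.0500 mmol = 5.00e-5 mol.
Photon energy at 364 nm: hc/λ = (6.626e-34)(2.998e8)/(364e-9) = 5.457e-19 J.
Energy delivered: (299 mW)(355 s) = 106.1 J.
Photons incident: 106.1 / 5.457e-19 = 1.944e20, i.e. 1.944e20/6.022e23 = 3.228e-4 mol.
Photons absorbed: 0.374 × 3.228e-4 = 1.207e-4 mol.
Φ = 5.00e-5 mol / 1.207e-4 mol photons = 0.41.

Φ = 0.41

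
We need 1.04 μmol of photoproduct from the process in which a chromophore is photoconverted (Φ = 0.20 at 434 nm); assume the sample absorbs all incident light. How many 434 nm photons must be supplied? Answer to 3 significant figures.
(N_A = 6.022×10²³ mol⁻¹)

Product: 1.04 μmol = 1.04×10⁻⁶ mol.
Photons that must be absorbed: 1.04×10⁻⁶ / 0.20 = 5.200×10⁻⁶ mol.
Photon count: 5.200×10⁻⁶ × 6.022×10²³ = 3.13×10¹⁸.

3.13×10¹⁸ photons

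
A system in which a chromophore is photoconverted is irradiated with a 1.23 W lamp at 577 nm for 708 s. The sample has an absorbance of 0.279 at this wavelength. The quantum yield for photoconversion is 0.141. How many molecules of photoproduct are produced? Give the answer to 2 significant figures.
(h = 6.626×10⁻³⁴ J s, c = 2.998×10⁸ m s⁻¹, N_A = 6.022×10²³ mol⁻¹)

Photon energy at 577 nm: hc/λ = (6.626×10⁻³⁴)(2.998×10⁸)/(577×10⁻⁹) = 3.443×10⁻¹⁹ J.
Energy delivered: (1.23 W)(708 s) = 870.8 J.
Photons incident: 870.8 / 3.443×10⁻¹⁹ = 2.529×10²¹, i.e. 2.529×10²¹/6.022×10²³ = 0.004200 mol.
Fraction absorbed: 1 − 10^(−0.279) = 0.4740.
Photons absorbed: 0.4740 × 0.004200 = 0.001991 mol.
Product: Φ × n_abs = 0.141 × 0.001991 = 2.807×10⁻⁴ mol.
As a count: 2.807×10⁻⁴ × 6.022×10²³ = 1.7×10²⁰.

1.7×10²⁰ molecules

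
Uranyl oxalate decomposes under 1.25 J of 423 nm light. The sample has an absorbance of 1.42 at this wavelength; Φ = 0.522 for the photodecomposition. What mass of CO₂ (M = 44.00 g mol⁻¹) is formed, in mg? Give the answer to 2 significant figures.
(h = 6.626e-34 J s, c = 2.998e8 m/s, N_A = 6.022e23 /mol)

0.098 mg

Photon energy at 423 nm: hc/λ = (6.626e-34)(2.998e8)/(423e-9) = 4.696e-19 J.
Photons incident: 1.25 / 4.696e-19 = 2.662e18, i.e. 2.662e18/6.022e23 = 4.420e-6 mol.
Fraction absorbed: 1 − 10^(−1.42) = 0.9620.
Photons absorbed: 0.9620 × 4.420e-6 = 4.252e-6 mol.
Product: Φ × n_abs = 0.522 × 4.252e-6 = 2.220e-6 mol.
Mass: 2.220e-6 × 44.00 = 9.768e-5 g = 0.098 mg.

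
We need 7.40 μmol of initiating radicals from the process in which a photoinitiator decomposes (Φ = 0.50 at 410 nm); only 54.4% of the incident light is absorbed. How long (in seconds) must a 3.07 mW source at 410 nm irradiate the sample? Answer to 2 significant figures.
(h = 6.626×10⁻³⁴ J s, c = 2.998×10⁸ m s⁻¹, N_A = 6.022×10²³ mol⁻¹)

t ≈ 2600 s

Product: 7.40 μmol = 7.40×10⁻⁶ mol.
Photons that must be absorbed: 7.40×10⁻⁶ / 0.50 = 1.480×10⁻⁵ mol.
Incident photons needed: 1.480×10⁻⁵ / 0.544 = 2.721×10⁻⁵ mol.
Photon energy: hc/λ = 4.845×10⁻¹⁹ J; per mole, 2.918×10⁵ J mol⁻¹.
Energy required: 2.721×10⁻⁵ × 2.918×10⁵ = 7.940 J.
Time: 7.940 J / 0.00307 W = 2600 s.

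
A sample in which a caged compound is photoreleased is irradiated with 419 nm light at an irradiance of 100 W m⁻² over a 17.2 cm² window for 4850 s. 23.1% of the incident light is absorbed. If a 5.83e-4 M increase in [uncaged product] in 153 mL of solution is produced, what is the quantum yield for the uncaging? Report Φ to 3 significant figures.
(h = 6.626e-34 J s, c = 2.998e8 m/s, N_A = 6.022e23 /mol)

Product: (5.83e-4 M)(0.153 L) = 8.920e-5 mol.
Photon energy at 419 nm: hc/λ = (6.626e-34)(2.998e8)/(419e-9) = 4.741e-19 J.
Energy delivered: (100 W m⁻²)(17.2e-4 m²)(4850 s) = 834.2 J.
Photons incident: 834.2 / 4.741e-19 = 1.760e21, i.e. 1.760e21/6.022e23 = 0.002923 mol.
Photons absorbed: 0.231 × 0.002923 = 6.752e-4 mol.
Φ = 8.920e-5 mol / 6.752e-4 mol photons = 0.132.

Φ = 0.132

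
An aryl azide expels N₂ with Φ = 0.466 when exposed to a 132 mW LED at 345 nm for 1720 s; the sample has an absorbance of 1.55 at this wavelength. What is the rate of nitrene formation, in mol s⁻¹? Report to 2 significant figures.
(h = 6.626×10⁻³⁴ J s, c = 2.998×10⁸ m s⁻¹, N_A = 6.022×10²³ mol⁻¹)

1.7×10⁻⁷ mol s⁻¹

Photon energy at 345 nm: hc/λ = (6.626×10⁻³⁴)(2.998×10⁸)/(345×10⁻⁹) = 5.758×10⁻¹⁹ J.
Energy delivered: (132 mW)(1720 s) = 227.0 J.
Photons incident: 227.0 / 5.758×10⁻¹⁹ = 3.942×10²⁰, i.e. 3.942×10²⁰/6.022×10²³ = 6.546×10⁻⁴ mol.
Fraction absorbed: 1 − 10^(−1.55) = 0.9718.
Photons absorbed: 0.9718 × 6.546×10⁻⁴ = 6.361×10⁻⁴ mol.
Product formed: 0.466 × 6.361×10⁻⁴ = 2.964×10⁻⁴ mol.
Rate: 2.964×10⁻⁴ / 1720 s = 1.7×10⁻⁷ mol s⁻¹.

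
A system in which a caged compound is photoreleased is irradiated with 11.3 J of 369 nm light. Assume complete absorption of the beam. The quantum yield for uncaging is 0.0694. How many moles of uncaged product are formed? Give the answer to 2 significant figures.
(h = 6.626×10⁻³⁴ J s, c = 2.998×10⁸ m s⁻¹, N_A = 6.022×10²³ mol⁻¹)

2.4×10⁻⁶ mol

Photon energy at 369 nm: hc/λ = (6.626×10⁻³⁴)(2.998×10⁸)/(369×10⁻⁹) = 5.383×10⁻¹⁹ J.
Photons incident: 11.3 / 5.383×10⁻¹⁹ = 2.099×10¹⁹, i.e. 2.099×10¹⁹/6.022×10²³ = 3.486×10⁻⁵ mol.
Product: Φ × n_abs = 0.0694 × 3.486×10⁻⁵ = 2.419×10⁻⁶ mol.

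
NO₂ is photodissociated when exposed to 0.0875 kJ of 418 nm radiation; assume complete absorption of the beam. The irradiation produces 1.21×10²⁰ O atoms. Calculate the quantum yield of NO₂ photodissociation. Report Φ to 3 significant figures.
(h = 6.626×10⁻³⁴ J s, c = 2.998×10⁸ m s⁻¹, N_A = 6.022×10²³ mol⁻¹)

Φ = 0.657

Product: 1.21×10²⁰ / 6.022×10²³ = 2.009×10⁻⁴ mol.
Photon energy at 418 nm: hc/λ = (6.626×10⁻³⁴)(2.998×10⁸)/(418×10⁻⁹) = 4.752×10⁻¹⁹ J.
Incident energy: 0.0875 kJ = 87.5 J.
Photons incident: 87.5 / 4.752×10⁻¹⁹ = 1.841×10²⁰, i.e. 1.841×10²⁰/6.022×10²³ = 3.057×10⁻⁴ mol.
Φ = 2.009×10⁻⁴ mol / 3.057×10⁻⁴ mol photons = 0.657.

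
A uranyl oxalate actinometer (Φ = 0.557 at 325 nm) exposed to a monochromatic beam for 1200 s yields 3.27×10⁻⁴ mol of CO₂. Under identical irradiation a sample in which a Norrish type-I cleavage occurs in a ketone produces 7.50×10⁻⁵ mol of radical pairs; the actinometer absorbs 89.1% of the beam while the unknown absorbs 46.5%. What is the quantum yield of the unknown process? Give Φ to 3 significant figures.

Photons absorbed by the actinometer: 3.27×10⁻⁴ / 0.557 = 5.871×10⁻⁴ mol.
Incident flux: 5.871×10⁻⁴ / 0.891 = 6.589×10⁻⁴ einstein.
Absorbed by unknown: 0.465 × 6.589×10⁻⁴ = 3.064×10⁻⁴ mol.
Φ(unknown) = 7.50×10⁻⁵ / 3.064×10⁻⁴ = 0.245.

Φ = 0.245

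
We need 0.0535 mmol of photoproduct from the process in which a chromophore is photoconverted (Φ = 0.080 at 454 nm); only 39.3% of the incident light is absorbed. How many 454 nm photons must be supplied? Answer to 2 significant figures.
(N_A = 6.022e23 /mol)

Product: 0.0535 mmol = 5.35e-5 mol.
Photons that must be absorbed: 5.35e-5 / 0.080 = 6.688e-4 mol.
Incident photons needed: 6.688e-4 / 0.393 = 0.001702 mol.
Photon count: 0.001702 × 6.022e23 = 1.0e21.

1.0e21 photons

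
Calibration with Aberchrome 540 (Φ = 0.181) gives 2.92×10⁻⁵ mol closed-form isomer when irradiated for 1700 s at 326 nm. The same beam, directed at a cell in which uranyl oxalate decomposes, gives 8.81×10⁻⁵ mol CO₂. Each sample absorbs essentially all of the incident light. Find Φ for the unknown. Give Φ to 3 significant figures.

Photons absorbed by the actinometer: 2.92×10⁻⁵ / 0.181 = 1.613×10⁻⁴ mol.
Φ(unknown) = 8.81×10⁻⁵ / 1.613×10⁻⁴ = 0.546.

Φ = 0.546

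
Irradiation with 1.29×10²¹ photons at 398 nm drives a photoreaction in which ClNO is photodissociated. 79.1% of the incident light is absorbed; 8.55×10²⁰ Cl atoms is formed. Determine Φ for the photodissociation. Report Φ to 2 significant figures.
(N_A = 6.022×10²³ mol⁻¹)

Φ = 0.84

Product: 8.55×10²⁰ / 6.022×10²³ = 0.001420 mol.
Moles of photons: 1.29×10²¹ / 6.022×10²³ = 0.002142 mol.
Photons absorbed: 0.791 × 0.002142 = 0.001694 mol.
Φ = 0.001420 mol / 0.001694 mol photons = 0.84.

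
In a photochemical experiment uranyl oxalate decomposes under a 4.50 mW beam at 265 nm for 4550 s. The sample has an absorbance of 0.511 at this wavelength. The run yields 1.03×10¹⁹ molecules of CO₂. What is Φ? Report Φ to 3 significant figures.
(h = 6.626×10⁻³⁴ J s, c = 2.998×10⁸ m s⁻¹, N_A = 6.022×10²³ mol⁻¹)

Product: 1.03×10¹⁹ / 6.022×10²³ = 1.710×10⁻⁵ mol.
Photon energy at 265 nm: hc/λ = (6.626×10⁻³⁴)(2.998×10⁸)/(265×10⁻⁹) = 7.496×10⁻¹⁹ J.
Energy delivered: (4.50 mW)(4550 s) = 20.47 J.
Photons incident: 20.47 / 7.496×10⁻¹⁹ = 2.731×10¹⁹, i.e. 2.731×10¹⁹/6.022×10²³ = 4.535×10⁻⁵ mol.
Fraction absorbed: 1 − 10^(−0.511) = 0.6917.
Photons absorbed: 0.6917 × 4.535×10⁻⁵ = 3.137×10⁻⁵ mol.
Φ = 1.710×10⁻⁵ mol / 3.137×10⁻⁵ mol photons = 0.545.

Φ = 0.545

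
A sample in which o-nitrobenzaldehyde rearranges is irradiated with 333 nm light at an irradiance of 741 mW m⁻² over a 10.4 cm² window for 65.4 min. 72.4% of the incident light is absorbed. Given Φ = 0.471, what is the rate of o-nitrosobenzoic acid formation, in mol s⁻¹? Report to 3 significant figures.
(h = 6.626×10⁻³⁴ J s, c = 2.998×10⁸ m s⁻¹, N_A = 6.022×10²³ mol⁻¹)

7.32×10⁻¹⁰ mol s⁻¹

Photon energy at 333 nm: hc/λ = (6.626×10⁻³⁴)(2.998×10⁸)/(333×10⁻⁹) = 5.965×10⁻¹⁹ J.
Energy delivered: (741 mW m⁻²)(10.4×10⁻⁴ m²)(3924 s) = 3.024 J.
Photons incident: 3.024 / 5.965×10⁻¹⁹ = 5.070×10¹⁸, i.e. 5.070×10¹⁸/6.022×10²³ = 8.419×10⁻⁶ mol.
Photons absorbed: 0.724 × 8.419×10⁻⁶ = 6.095×10⁻⁶ mol.
Product formed: 0.471 × 6.095×10⁻⁶ = 2.871×10⁻⁶ mol.
Rate: 2.871×10⁻⁶ / 3924 s = 7.32×10⁻¹⁰ mol s⁻¹.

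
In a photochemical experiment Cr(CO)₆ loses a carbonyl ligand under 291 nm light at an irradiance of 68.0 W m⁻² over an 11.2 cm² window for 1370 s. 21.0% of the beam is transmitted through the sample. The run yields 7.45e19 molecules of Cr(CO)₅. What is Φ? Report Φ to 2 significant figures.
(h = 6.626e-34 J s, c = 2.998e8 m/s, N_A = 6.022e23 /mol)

Product: 7.45e19 / 6.022e23 = 1.237e-4 mol.
Photon energy at 291 nm: hc/λ = (6.626e-34)(2.998e8)/(291e-9) = 6.826e-19 J.
Energy delivered: (68.0 W m⁻²)(11.2e-4 m²)(1370 s) = 104.3 J.
Photons incident: 104.3 / 6.826e-19 = 1.528e20, i.e. 1.528e20/6.022e23 = 2.537e-4 mol.
Fraction absorbed: 1 − 21.0/100 = 0.7900.
Photons absorbed: 0.7900 × 2.537e-4 = 2.004e-4 mol.
Φ = 1.237e-4 mol / 2.004e-4 mol photons = 0.62.

Φ = 0.62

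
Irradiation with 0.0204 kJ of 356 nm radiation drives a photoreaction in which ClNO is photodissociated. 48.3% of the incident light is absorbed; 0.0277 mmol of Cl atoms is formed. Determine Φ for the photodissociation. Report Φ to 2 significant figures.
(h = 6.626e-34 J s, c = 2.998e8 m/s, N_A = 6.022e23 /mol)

Φ = 0.94

Product: 0.0277 mmol = 2.77e-5 mol.
Photon energy at 356 nm: hc/λ = (6.626e-34)(2.998e8)/(356e-9) = 5.580e-19 J.
Incident energy: 0.0204 kJ = 20.4 J.
Photons incident: 20.4 / 5.580e-19 = 3.656e19, i.e. 3.656e19/6.022e23 = 6.071e-5 mol.
Photons absorbed: 0.483 × 6.071e-5 = 2.932e-5 mol.
Φ = 2.77e-5 mol / 2.932e-5 mol photons = 0.94.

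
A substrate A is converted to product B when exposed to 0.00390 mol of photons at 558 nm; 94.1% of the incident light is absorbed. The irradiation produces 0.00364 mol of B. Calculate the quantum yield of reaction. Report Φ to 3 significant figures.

Φ = 0.992

Photons absorbed: 0.941 × 0.00390 = 0.003670 mol.
Φ = 0.00364 mol / 0.003670 mol photons = 0.992.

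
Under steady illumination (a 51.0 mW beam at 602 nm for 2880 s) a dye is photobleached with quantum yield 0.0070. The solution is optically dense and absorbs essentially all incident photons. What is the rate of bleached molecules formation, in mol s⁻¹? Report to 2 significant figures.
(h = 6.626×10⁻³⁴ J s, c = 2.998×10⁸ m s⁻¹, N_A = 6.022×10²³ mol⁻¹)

1.8×10⁻⁹ mol s⁻¹

Photon energy at 602 nm: hc/λ = (6.626×10⁻³⁴)(2.998×10⁸)/(602×10⁻⁹) = 3.300×10⁻¹⁹ J.
Energy delivered: (51.0 mW)(2880 s) = 146.9 J.
Photons incident: 146.9 / 3.300×10⁻¹⁹ = 4.452×10²⁰, i.e. 4.452×10²⁰/6.022×10²³ = 7.393×10⁻⁴ mol.
Product formed: 0.0070 × 7.393×10⁻⁴ = 5.175×10⁻⁶ mol.
Rate: 5.175×10⁻⁶ / 2880 s = 1.8×10⁻⁹ mol s⁻¹.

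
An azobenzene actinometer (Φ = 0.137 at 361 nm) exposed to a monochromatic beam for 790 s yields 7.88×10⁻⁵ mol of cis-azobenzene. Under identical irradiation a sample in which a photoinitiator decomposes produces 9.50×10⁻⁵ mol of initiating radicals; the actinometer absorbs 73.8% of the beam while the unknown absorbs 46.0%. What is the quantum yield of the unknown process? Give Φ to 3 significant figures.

Φ = 0.265

Photons absorbed by the actinometer: 7.88×10⁻⁵ / 0.137 = 5.752×10⁻⁴ mol.
Incident flux: 5.752×10⁻⁴ / 0.738 = 7.794×10⁻⁴ einstein.
Absorbed by unknown: 0.460 × 7.794×10⁻⁴ = 3.585×10⁻⁴ mol.
Φ(unknown) = 9.50×10⁻⁵ / 3.585×10⁻⁴ = 0.265.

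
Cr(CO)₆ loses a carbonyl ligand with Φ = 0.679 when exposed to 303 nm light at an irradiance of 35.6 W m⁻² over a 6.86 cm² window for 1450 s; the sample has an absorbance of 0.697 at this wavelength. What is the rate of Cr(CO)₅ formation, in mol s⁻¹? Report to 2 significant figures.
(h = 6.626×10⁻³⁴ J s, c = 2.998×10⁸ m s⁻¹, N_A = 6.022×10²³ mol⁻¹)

3.4×10⁻⁸ mol s⁻¹

Photon energy at 303 nm: hc/λ = (6.626×10⁻³⁴)(2.998×10⁸)/(303×10⁻⁹) = 6.556×10⁻¹⁹ J.
Energy delivered: (35.6 W m⁻²)(6.86×10⁻⁴ m²)(1450 s) = 35.41 J.
Photons incident: 35.41 / 6.556×10⁻¹⁹ = 5.401×10¹⁹, i.e. 5.401×10¹⁹/6.022×10²³ = 8.969×10⁻⁵ mol.
Fraction absorbed: 1 − 10^(−0.697) = 0.7991.
Photons absorbed: 0.7991 × 8.969×10⁻⁵ = 7.167×10⁻⁵ mol.
Product formed: 0.679 × 7.167×10⁻⁵ = 4.866×10⁻⁵ mol.
Rate: 4.866×10⁻⁵ / 1450 s = 3.4×10⁻⁸ mol s⁻¹.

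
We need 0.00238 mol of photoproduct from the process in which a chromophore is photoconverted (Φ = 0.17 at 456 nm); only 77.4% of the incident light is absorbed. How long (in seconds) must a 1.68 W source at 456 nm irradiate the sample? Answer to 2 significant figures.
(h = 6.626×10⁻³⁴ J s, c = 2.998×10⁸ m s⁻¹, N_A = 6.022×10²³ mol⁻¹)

t ≈ 2800 s

Photons that must be absorbed: 0.00238 / 0.17 = 0.01400 mol.
Incident photons needed: 0.01400 / 0.774 = 0.01809 mol.
Photon energy: hc/λ = 4.356×10⁻¹⁹ J; per mole, 2.623×10⁵ J mol⁻¹.
Energy required: 0.01809 × 2.623×10⁵ = 4745 J.
Time: 4745 J / 1.68 W = 2800 s.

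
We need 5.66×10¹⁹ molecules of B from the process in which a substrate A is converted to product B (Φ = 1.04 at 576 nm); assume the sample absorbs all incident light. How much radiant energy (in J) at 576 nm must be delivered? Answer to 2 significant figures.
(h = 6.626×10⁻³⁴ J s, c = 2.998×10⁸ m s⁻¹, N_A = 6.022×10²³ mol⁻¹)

Product: 5.66×10¹⁹ / 6.022×10²³ = 9.399×10⁻⁵ mol.
Photons that must be absorbed: 9.399×10⁻⁵ / 1.04 = 9.038×10⁻⁵ mol.
Photon energy: hc/λ = 3.449×10⁻¹⁹ J; per mole, 2.077×10⁵ J mol⁻¹.
Energy required: 9.038×10⁻⁵ × 2.077×10⁵ = 19 J.

19 J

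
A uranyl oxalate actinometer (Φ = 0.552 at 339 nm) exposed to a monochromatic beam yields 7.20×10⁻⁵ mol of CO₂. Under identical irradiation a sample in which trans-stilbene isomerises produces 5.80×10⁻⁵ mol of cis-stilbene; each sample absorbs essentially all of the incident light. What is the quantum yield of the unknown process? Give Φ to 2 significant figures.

Photons absorbed by the actinometer: 7.20×10⁻⁵ / 0.552 = 1.304×10⁻⁴ mol.
Φ(unknown) = 5.80×10⁻⁵ / 1.304×10⁻⁴ = 0.44.

Φ = 0.44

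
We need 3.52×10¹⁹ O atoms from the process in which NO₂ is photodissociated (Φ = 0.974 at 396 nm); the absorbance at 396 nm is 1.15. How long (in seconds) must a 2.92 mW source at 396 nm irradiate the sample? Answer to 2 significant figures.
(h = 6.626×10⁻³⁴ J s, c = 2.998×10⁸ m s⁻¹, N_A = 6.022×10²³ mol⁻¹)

t ≈ 6700 s

Product: 3.52×10¹⁹ / 6.022×10²³ = 5.845×10⁻⁵ mol.
Photons that must be absorbed: 5.845×10⁻⁵ / 0.974 = 6.001×10⁻⁵ mol.
Fraction absorbed: 1 − 10^(−1.15) = 0.9292.
Incident photons needed: 6.001×10⁻⁵ / 0.9292 = 6.458×10⁻⁵ mol.
Photon energy: hc/λ = 5.016×10⁻¹⁹ J; per mole, 3.021×10⁵ J mol⁻¹.
Energy required: 6.458×10⁻⁵ × 3.021×10⁵ = 19.51 J.
Time: 19.51 J / 0.00292 W = 6700 s.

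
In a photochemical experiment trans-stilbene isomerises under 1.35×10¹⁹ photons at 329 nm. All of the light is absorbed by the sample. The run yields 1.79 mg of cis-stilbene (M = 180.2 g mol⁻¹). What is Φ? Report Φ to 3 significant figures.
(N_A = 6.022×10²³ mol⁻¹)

Φ = 0.443

Product: 1.79 mg / 180.2 g mol⁻¹ = 9.933×10⁻⁶ mol.
Moles of photons: 1.35×10¹⁹ / 6.022×10²³ = 2.242×10⁻⁵ mol.
Φ = 9.933×10⁻⁶ mol / 2.242×10⁻⁵ mol photons = 0.443.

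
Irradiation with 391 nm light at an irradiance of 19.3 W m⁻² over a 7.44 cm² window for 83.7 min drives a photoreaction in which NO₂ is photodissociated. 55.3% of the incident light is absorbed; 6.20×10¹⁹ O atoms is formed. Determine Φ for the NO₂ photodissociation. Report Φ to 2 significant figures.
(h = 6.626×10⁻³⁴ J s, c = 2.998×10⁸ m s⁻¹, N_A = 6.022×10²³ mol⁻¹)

Product: 6.20×10¹⁹ / 6.022×10²³ = 1.030×10⁻⁴ mol.
Photon energy at 391 nm: hc/λ = (6.626×10⁻³⁴)(2.998×10⁸)/(391×10⁻⁹) = 5.080×10⁻¹⁹ J.
Energy delivered: (19.3 W m⁻²)(7.44×10⁻⁴ m²)(5022 s) = 72.11 J.
Photons incident: 72.11 / 5.080×10⁻¹⁹ = 1.419×10²⁰, i.e. 1.419×10²⁰/6.022×10²³ = 2.356×10⁻⁴ mol.
Photons absorbed: 0.553 × 2.356×10⁻⁴ = 1.303×10⁻⁴ mol.
Φ = 1.030×10⁻⁴ mol / 1.303×10⁻⁴ mol photons = 0.79.

Φ = 0.79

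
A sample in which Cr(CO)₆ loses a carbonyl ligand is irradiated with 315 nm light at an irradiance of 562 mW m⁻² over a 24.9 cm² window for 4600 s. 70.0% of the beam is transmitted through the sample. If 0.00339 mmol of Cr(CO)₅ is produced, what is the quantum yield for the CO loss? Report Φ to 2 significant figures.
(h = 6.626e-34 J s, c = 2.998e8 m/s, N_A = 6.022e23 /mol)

Φ = 0.67

Product: 0.00339 mmol = 3.39e-6 mol.
Photon energy at 315 nm: hc/λ = (6.626e-34)(2.998e8)/(315e-9) = 6.306e-19 J.
Energy delivered: (562 mW m⁻²)(24.9e-4 m²)(4600 s) = 6.437 J.
Photons incident: 6.437 / 6.306e-19 = 1.021e19, i.e. 1.021e19/6.022e23 = 1.695e-5 mol.
Fraction absorbed: 1 − 70.0/100 = 0.3000.
Photons absorbed: 0.3000 × 1.695e-5 = 5.085e-6 mol.
Φ = 3.39e-6 mol / 5.085e-6 mol photons = 0.67.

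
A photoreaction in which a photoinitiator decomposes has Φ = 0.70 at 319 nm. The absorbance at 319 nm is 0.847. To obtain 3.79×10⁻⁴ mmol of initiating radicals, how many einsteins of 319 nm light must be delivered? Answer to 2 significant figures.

Product: 3.79×10⁻⁴ mmol = 3.79×10⁻⁷ mol.
Photons that must be absorbed: 3.79×10⁻⁷ / 0.70 = 5.414×10⁻⁷ mol.
Fraction absorbed: 1 − 10^(−0.847) = 0.8578.
Incident photons needed: 5.414×10⁻⁷ / 0.8578 = 6.311×10⁻⁷ mol.

6.3×10⁻⁷ einstein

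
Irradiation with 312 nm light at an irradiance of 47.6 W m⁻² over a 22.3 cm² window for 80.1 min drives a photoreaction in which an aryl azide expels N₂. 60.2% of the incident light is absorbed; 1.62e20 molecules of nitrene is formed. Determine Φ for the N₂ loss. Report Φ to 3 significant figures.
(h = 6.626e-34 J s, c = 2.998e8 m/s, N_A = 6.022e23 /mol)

Φ = 0.336

Product: 1.62e20 / 6.022e23 = 2.690e-4 mol.
Photon energy at 312 nm: hc/λ = (6.626e-34)(2.998e8)/(312e-9) = 6.367e-19 J.
Energy delivered: (47.6 W m⁻²)(22.3e-4 m²)(4806 s) = 510.1 J.
Photons incident: 510.1 / 6.367e-19 = 8.012e20, i.e. 8.012e20/6.022e23 = 0.001330 mol.
Photons absorbed: 0.602 × 0.001330 = 8.007e-4 mol.
Φ = 2.690e-4 mol / 8.007e-4 mol photons = 0.336.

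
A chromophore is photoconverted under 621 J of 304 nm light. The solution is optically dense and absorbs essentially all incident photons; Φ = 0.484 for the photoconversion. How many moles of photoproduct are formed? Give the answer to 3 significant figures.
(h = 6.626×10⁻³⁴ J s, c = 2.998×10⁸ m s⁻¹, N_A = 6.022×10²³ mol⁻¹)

Photon energy at 304 nm: hc/λ = (6.626×10⁻³⁴)(2.998×10⁸)/(304×10⁻⁹) = 6.534×10⁻¹⁹ J.
Photons incident: 621 / 6.534×10⁻¹⁹ = 9.504×10²⁰, i.e. 9.504×10²⁰/6.022×10²³ = 0.001578 mol.
Product: Φ × n_abs = 0.484 × 0.001578 = 7.638×10⁻⁴ mol.

7.64×10⁻⁴ mol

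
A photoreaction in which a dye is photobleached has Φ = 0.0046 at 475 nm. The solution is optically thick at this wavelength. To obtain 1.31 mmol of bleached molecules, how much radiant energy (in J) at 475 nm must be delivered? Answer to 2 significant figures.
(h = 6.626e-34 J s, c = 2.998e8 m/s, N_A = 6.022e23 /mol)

7.2e4 J

Product: 1.31 mmol = 0.00131 mol.
Photons that must be absorbed: 0.00131 / 0.0046 = 0.2848 mol.
Photon energy: hc/λ = 4.182e-19 J; per mole, 2.518e5 J mol⁻¹.
Energy required: 0.2848 × 2.518e5 = 7.2e4 J.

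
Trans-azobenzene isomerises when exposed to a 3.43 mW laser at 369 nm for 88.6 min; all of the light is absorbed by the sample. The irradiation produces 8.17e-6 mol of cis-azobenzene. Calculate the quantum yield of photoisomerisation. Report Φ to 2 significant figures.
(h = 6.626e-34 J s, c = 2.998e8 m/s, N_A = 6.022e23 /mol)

Photon energy at 369 nm: hc/λ = (6.626e-34)(2.998e8)/(369e-9) = 5.383e-19 J.
Energy delivered: (3.43 mW)(5316 s) = 18.23 J.
Photons incident: 18.23 / 5.383e-19 = 3.387e19, i.e. 3.387e19/6.022e23 = 5.624e-5 mol.
Φ = 8.17e-6 mol / 5.624e-5 mol photons = 0.15.

Φ = 0.15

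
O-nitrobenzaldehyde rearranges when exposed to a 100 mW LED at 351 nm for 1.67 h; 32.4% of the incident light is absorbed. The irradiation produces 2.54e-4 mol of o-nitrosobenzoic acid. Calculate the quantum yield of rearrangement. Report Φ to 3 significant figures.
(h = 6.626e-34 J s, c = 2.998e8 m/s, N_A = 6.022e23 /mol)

Photon energy at 351 nm: hc/λ = (6.626e-34)(2.998e8)/(351e-9) = 5.659e-19 J.
Energy delivered: (100 mW)(6012 s) = 601.2 J.
Photons incident: 601.2 / 5.659e-19 = 1.062e21, i.e. 1.062e21/6.022e23 = 0.001764 mol.
Photons absorbed: 0.324 × 0.001764 = 5.715e-4 mol.
Φ = 2.54e-4 mol / 5.715e-4 mol photons = 0.444.

Φ = 0.444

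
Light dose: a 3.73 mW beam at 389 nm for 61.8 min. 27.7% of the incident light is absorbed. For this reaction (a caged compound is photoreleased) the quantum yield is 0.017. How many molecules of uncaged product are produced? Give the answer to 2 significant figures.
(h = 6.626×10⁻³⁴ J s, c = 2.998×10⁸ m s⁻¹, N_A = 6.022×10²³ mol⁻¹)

Photon energy at 389 nm: hc/λ = (6.626×10⁻³⁴)(2.998×10⁸)/(389×10⁻⁹) = 5.107×10⁻¹⁹ J.
Energy delivered: (3.73 mW)(3708 s) = 13.83 J.
Photons incident: 13.83 / 5.107×10⁻¹⁹ = 2.708×10¹⁹, i.e. 2.708×10¹⁹/6.022×10²³ = 4.497×10⁻⁵ mol.
Photons absorbed: 0.277 × 4.497×10⁻⁵ = 1.246×10⁻⁵ mol.
Product: Φ × n_abs = 0.017 × 1.246×10⁻⁵ = 2.118×10⁻⁷ mol.
As a count: 2.118×10⁻⁷ × 6.022×10²³ = 1.3×10¹⁷.

1.3×10¹⁷ molecules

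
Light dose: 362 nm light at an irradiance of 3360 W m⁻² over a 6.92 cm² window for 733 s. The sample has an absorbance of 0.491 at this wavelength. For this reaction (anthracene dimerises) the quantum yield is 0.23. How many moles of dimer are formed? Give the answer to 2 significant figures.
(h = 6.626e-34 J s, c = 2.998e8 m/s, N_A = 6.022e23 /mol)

8.0e-4 mol

Photon energy at 362 nm: hc/λ = (6.626e-34)(2.998e8)/(362e-9) = 5.487e-19 J.
Energy delivered: (3360 W m⁻²)(6.92e-4 m²)(733 s) = 1704 J.
Photons incident: 1704 / 5.487e-19 = 3.106e21, i.e. 3.106e21/6.022e23 = 0.005158 mol.
Fraction absorbed: 1 − 10^(−0.491) = 0.6772.
Photons absorbed: 0.6772 × 0.005158 = 0.003493 mol.
Product: Φ × n_abs = 0.23 × 0.003493 = 8.034e-4 mol.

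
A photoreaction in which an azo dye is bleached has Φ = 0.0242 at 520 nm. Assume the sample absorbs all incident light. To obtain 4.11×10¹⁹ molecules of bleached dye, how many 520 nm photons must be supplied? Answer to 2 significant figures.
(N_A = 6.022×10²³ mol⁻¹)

1.7×10²¹ photons

Product: 4.11×10¹⁹ / 6.022×10²³ = 6.825×10⁻⁵ mol.
Photons that must be absorbed: 6.825×10⁻⁵ / 0.0242 = 0.002820 mol.
Photon count: 0.002820 × 6.022×10²³ = 1.7×10²¹.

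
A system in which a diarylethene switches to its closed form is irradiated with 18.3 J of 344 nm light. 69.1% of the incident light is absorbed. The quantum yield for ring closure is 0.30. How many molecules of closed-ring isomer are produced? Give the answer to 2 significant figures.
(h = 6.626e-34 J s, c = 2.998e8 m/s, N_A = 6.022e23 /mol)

Photon energy at 344 nm: hc/λ = (6.626e-34)(2.998e8)/(344e-9) = 5.775e-19 J.
Photons incident: 18.3 / 5.775e-19 = 3.169e19, i.e. 3.169e19/6.022e23 = 5.262e-5 mol.
Photons absorbed: 0.691 × 5.262e-5 = 3.636e-5 mol.
Product: Φ × n_abs = 0.30 × 3.636e-5 = 1.091e-5 mol.
As a count: 1.091e-5 × 6.022e23 = 6.6e18.

6.6e18 molecules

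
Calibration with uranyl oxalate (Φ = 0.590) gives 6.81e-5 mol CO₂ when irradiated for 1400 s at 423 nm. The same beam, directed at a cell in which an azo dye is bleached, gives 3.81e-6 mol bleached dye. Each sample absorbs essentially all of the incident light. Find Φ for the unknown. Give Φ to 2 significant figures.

Photons absorbed by the actinometer: 6.81e-5 / 0.590 = 1.154e-4 mol.
Φ(unknown) = 3.81e-6 / 1.154e-4 = 0.033.

Φ = 0.033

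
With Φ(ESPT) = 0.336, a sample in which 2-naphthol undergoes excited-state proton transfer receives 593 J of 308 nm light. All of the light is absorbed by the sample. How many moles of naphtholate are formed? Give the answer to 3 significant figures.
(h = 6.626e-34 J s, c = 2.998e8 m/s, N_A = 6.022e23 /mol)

Photon energy at 308 nm: hc/λ = (6.626e-34)(2.998e8)/(308e-9) = 6.450e-19 J.
Photons incident: 593 / 6.450e-19 = 9.194e20, i.e. 9.194e20/6.022e23 = 0.001527 mol.
Product: Φ × n_abs = 0.336 × 0.001527 = 5.131e-4 mol.

5.13e-4 mol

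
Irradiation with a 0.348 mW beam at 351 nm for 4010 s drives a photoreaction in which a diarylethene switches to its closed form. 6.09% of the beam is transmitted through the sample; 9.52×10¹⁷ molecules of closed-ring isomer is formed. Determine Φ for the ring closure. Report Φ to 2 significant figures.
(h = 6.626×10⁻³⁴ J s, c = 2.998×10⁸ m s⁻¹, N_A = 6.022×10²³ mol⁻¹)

Φ = 0.41

Product: 9.52×10¹⁷ / 6.022×10²³ = 1.581×10⁻⁶ mol.
Photon energy at 351 nm: hc/λ = (6.626×10⁻³⁴)(2.998×10⁸)/(351×10⁻⁹) = 5.659×10⁻¹⁹ J.
Energy delivered: (0.348 mW)(4010 s) = 1.395 J.
Photons incident: 1.395 / 5.659×10⁻¹⁹ = 2.465×10¹⁸, i.e. 2.465×10¹⁸/6.022×10²³ = 4.093×10⁻⁶ mol.
Fraction absorbed: 1 − 6.09/100 = 0.9391.
Photons absorbed: 0.9391 × 4.093×10⁻⁶ = 3.844×10⁻⁶ mol.
Φ = 1.581×10⁻⁶ mol / 3.844×10⁻⁶ mol photons = 0.41.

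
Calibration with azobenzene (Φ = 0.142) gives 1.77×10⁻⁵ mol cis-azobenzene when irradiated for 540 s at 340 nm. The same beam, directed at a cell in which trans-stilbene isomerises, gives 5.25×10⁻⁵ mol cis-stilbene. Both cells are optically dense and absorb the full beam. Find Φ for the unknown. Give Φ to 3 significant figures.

Φ = 0.421

Photons absorbed by the actinometer: 1.77×10⁻⁵ / 0.142 = 1.246×10⁻⁴ mol.
Φ(unknown) = 5.25×10⁻⁵ / 1.246×10⁻⁴ = 0.421.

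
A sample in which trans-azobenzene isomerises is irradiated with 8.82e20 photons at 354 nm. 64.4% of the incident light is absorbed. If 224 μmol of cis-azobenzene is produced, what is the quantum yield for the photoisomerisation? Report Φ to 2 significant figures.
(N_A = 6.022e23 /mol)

Product: 224 μmol = 2.24e-4 mol.
Moles of photons: 8.82e20 / 6.022e23 = 0.001465 mol.
Photons absorbed: 0.644 × 0.001465 = 9.435e-4 mol.
Φ = 2.24e-4 mol / 9.435e-4 mol photons = 0.24.

Φ = 0.24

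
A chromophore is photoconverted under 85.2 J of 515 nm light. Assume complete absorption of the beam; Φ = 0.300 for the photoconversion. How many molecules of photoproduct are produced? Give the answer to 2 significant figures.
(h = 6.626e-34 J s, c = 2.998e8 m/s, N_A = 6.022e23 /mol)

Photon energy at 515 nm: hc/λ = (6.626e-34)(2.998e8)/(515e-9) = 3.857e-19 J.
Photons incident: 85.2 / 3.857e-19 = 2.209e20, i.e. 2.209e20/6.022e23 = 3.668e-4 mol.
Product: Φ × n_abs = 0.300 × 3.668e-4 = 1.100e-4 mol.
As a count: 1.100e-4 × 6.022e23 = 6.6e19.

6.6e19 molecules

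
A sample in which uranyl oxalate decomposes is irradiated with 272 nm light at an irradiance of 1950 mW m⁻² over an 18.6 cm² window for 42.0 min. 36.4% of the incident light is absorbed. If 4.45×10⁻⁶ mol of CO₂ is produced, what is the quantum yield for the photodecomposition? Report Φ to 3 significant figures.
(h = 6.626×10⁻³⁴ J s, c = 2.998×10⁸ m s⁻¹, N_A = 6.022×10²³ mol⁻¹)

Photon energy at 272 nm: hc/λ = (6.626×10⁻³⁴)(2.998×10⁸)/(272×10⁻⁹) = 7.303×10⁻¹⁹ J.
Energy delivered: (1950 mW m⁻²)(18.6×10⁻⁴ m²)(2520 s) = 9.140 J.
Photons incident: 9.140 / 7.303×10⁻¹⁹ = 1.252×10¹⁹, i.e. 1.252×10¹⁹/6.022×10²³ = 2.079×10⁻⁵ mol.
Photons absorbed: 0.364 × 2.079×10⁻⁵ = 7.568×10⁻⁶ mol.
Φ = 4.45×10⁻⁶ mol / 7.568×10⁻⁶ mol photons = 0.588.

Φ = 0.588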